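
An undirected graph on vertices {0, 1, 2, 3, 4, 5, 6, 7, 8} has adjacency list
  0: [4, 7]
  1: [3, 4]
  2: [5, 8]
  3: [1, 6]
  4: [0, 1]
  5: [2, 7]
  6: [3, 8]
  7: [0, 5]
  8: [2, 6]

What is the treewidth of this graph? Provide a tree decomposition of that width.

Treewidth 2.
One optimal decomposition is:
Bags: B1 = {0, 1, 4}  B2 = {0, 1, 7}  B3 = {1, 5, 7}  B4 = {1, 2, 5}  B5 = {1, 2, 8}  B6 = {1, 6, 8}  B7 = {1, 3, 6}
Tree: B1–B2, B2–B3, B3–B4, B4–B5, B5–B6, B6–B7

Every bag has size at most 3, so the width is 3 − 1 = 2 and tw(G) ≤ 2. The edges 1–4–0–7–5–2–8–6–3–1 form a cycle, so G is not a tree and its treewidth is at least 2. The upper and lower bounds meet at 2, so that is the treewidth.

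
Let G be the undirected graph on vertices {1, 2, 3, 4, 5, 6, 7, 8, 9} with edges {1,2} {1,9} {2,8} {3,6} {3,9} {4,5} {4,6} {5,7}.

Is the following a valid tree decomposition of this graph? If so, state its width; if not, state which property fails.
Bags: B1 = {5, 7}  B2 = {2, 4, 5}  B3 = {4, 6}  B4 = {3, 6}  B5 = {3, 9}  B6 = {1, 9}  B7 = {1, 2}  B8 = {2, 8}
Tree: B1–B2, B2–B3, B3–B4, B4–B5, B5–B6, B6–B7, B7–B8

A tree decomposition must satisfy three properties: every vertex lies in some bag; for every edge, both endpoints lie together in some bag; and for every vertex, the bags containing it form a connected subtree. Here bags containing vertex 2 are not connected in the tree, so the decomposition is invalid.

No — bags containing vertex 2 are not connected in the tree.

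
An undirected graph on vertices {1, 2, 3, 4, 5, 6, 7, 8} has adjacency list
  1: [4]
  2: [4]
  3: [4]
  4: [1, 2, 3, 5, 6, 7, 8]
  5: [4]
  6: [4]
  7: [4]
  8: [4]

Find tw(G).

1

A width-1 tree decomposition is:
Bags: B1 = {4, 6}  B2 = {2, 4}  B3 = {4, 8}  B4 = {3, 4}  B5 = {4, 5}  B6 = {1, 4}  B7 = {4, 7}
Tree: B1–B2, B2–B3, B2–B4, B1–B5, B5–B6, B3–B7
The largest bag has 2 vertices, giving width 1; this decomposition certifies tw(G) ≤ 1. Since G has at least one edge (e.g. 6–4), it is not an edgeless graph, so tw(G) ≥ 1. Combining the bounds, tw(G) = 1.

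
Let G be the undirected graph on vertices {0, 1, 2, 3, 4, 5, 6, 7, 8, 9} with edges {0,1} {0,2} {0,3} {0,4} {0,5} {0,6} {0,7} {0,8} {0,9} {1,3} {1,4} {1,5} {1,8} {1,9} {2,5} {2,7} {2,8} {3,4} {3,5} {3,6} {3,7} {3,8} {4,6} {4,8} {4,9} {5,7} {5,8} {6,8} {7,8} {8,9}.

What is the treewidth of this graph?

A width-4 tree decomposition is:
Bags: B1 = {0, 1, 3, 5, 8}  B2 = {0, 3, 5, 7, 8}  B3 = {0, 1, 3, 4, 8}  B4 = {0, 1, 4, 8, 9}  B5 = {0, 3, 4, 6, 8}  B6 = {0, 2, 5, 7, 8}
Tree: B1–B2, B1–B3, B3–B4, B3–B5, B2–B6
The largest bag has 5 vertices, giving width 4; this decomposition certifies tw(G) ≤ 4. Conversely, {0, 1, 4, 8, 9} is a clique of size 5, and the vertices of any clique must share a bag in every tree decomposition; so some bag has ≥ 5 vertices and tw(G) ≥ 4. The upper and lower bounds meet at 4, so that is the treewidth.

4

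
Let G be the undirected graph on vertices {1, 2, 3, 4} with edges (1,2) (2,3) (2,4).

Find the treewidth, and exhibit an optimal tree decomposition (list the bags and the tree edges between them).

Treewidth 1.
One optimal decomposition is:
Bags: B1 = {2, 3}  B2 = {1, 2}  B3 = {2, 4}
Tree: B1–B2, B1–B3

Each bag holds 2 vertices, so the decomposition has width 1, which upper-bounds the treewidth. G has an edge, so its treewidth is at least 1. Combining the bounds, tw(G) = 1.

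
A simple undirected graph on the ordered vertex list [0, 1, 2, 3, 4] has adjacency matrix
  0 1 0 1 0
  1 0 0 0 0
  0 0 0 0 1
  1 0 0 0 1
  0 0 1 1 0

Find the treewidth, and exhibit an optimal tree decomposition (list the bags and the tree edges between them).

Treewidth 1.
One optimal decomposition is:
Bags: B1 = {0, 1}  B2 = {0, 3}  B3 = {3, 4}  B4 = {2, 4}
Tree: B1–B2, B2–B3, B3–B4

The largest bag has 2 vertices, giving width 1; this decomposition certifies tw(G) ≤ 1. G has an edge, so its treewidth is at least 1. The upper and lower bounds meet at 1, so that is the treewidth.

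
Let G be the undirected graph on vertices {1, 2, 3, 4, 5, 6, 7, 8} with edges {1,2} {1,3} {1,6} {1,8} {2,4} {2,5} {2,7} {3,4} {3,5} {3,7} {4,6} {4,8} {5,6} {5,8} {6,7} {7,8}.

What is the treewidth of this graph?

4

A width-4 tree decomposition is:
Bags: B1 = {2, 3, 6, 7, 8}  B2 = {2, 3, 5, 6, 8}  B3 = {2, 3, 4, 6, 8}  B4 = {1, 2, 3, 6, 8}
Tree: B1–B2, B2–B3, B3–B4
The largest bag has 5 vertices, giving width 4; this decomposition certifies tw(G) ≤ 4. For the lower bound: the 5 vertex sets {3,7}, {5,8}, {2,4}, {6}, {1} are disjoint, each induces a connected subgraph, and every pair is joined by at least one edge of G. Contracting each set to a single vertex therefore yields K_{5} as a minor, and since treewidth is minor-monotone, tw(G) ≥ tw(K_{5}) = 4. Therefore the treewidth is 4.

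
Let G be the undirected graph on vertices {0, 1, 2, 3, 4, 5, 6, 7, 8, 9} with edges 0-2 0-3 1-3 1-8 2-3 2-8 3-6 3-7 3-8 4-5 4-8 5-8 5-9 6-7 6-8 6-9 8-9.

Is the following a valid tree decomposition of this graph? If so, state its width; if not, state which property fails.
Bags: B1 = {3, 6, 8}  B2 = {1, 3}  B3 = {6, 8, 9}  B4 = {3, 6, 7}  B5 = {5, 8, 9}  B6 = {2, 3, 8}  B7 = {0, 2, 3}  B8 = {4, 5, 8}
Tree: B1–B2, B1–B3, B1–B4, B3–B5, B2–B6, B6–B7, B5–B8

No — edge (8,1) lies in no bag.

A tree decomposition must satisfy three properties: every vertex lies in some bag; for every edge, both endpoints lie together in some bag; and for every vertex, the bags containing it form a connected subtree. Here edge (8,1) lies in no bag, so the decomposition is invalid.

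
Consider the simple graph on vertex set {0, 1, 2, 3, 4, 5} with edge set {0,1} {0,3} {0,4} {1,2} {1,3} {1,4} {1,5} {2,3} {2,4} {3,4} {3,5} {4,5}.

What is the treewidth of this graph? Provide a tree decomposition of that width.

Each bag holds 4 vertices, so the decomposition has width 3, which upper-bounds the treewidth. For the lower bound, the 4 vertices {0, 1, 3, 4} are pairwise adjacent, and any tree decomposition puts a clique entirely inside one bag — forcing width ≥ 3. Combining the bounds, tw(G) = 3.

Treewidth 3.
One such decomposition:
Bags: B1 = {0, 1, 3, 4}  B2 = {1, 3, 4, 5}  B3 = {1, 2, 3, 4}
Tree: B1–B2, B2–B3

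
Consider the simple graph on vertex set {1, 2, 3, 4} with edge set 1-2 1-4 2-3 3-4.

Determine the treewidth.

2

A width-2 tree decomposition is:
Bags: B1 = {1, 2, 4}  B2 = {2, 3, 4}
Tree: B1–B2
Every bag has size at most 3, so the width is 3 − 1 = 2 and tw(G) ≤ 2. Since 2–1–4–3–2 is a cycle in G, G is not acyclic. Forests are exactly the graphs of treewidth ≤ 1, so tw(G) ≥ 2. Combining the bounds, tw(G) = 2.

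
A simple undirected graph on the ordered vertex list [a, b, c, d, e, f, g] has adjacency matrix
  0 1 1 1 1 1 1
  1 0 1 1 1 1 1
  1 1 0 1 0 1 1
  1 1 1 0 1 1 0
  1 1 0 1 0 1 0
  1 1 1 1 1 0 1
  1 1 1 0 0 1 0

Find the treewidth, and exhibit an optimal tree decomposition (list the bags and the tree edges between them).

Treewidth 4.
Bags: B1 = {a, b, c, f, g}  B2 = {a, b, c, d, f}  B3 = {a, b, d, e, f}
Tree: B1–B2, B2–B3

Each bag holds 5 vertices, so the decomposition has width 4, which upper-bounds the treewidth. Conversely, {a, b, d, e, f} is a clique of size 5, and the vertices of any clique must share a bag in every tree decomposition; so some bag has ≥ 5 vertices and tw(G) ≥ 4. Therefore the treewidth is 4.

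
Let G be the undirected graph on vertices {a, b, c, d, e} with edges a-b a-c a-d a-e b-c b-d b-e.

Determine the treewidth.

2

A width-2 tree decomposition is:
Bags: B1 = {a, b, e}  B2 = {a, b, c}  B3 = {a, b, d}
Tree: B1–B2, B1–B3
The largest bag has 3 vertices, giving width 2; this decomposition certifies tw(G) ≤ 2. For the lower bound, the 3 vertices {a, b, d} are pairwise adjacent, and any tree decomposition puts a clique entirely inside one bag — forcing width ≥ 2. Therefore the treewidth is 2.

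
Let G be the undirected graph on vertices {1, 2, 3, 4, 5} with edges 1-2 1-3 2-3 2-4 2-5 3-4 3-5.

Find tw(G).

A width-2 tree decomposition is:
Bags: B1 = {1, 2, 3}  B2 = {2, 3, 5}  B3 = {2, 3, 4}
Tree: B1–B2, B1–B3
Each bag holds 3 vertices, so the decomposition has width 2, which upper-bounds the treewidth. For the lower bound, the 3 vertices {1, 2, 3} are pairwise adjacent, and any tree decomposition puts a clique entirely inside one bag — forcing width ≥ 2. The upper and lower bounds meet at 2, so that is the treewidth.

2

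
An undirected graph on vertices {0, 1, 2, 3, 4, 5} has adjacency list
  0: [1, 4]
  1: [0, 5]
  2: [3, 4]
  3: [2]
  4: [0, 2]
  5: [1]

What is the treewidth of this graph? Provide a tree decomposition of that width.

Treewidth 1.
One optimal decomposition is:
Bags: B1 = {0, 4}  B2 = {2, 4}  B3 = {0, 1}  B4 = {2, 3}  B5 = {1, 5}
Tree: B1–B2, B1–B3, B2–B4, B3–B5

The largest bag has 2 vertices, giving width 1; this decomposition certifies tw(G) ≤ 1. G has an edge, so its treewidth is at least 1. Combining the bounds, tw(G) = 1.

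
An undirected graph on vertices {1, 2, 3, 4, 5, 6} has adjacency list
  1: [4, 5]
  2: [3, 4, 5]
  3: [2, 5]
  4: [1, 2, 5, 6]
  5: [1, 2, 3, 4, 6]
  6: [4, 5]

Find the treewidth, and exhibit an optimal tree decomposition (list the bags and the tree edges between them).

The largest bag has 3 vertices, giving width 2; this decomposition certifies tw(G) ≤ 2. For the lower bound, the 3 vertices {2, 3, 5} are pairwise adjacent, and any tree decomposition puts a clique entirely inside one bag — forcing width ≥ 2. Combining the bounds, tw(G) = 2.

Treewidth 2.
Bags: B1 = {1, 4, 5}  B2 = {4, 5, 6}  B3 = {2, 4, 5}  B4 = {2, 3, 5}
Tree: B1–B2, B2–B3, B3–B4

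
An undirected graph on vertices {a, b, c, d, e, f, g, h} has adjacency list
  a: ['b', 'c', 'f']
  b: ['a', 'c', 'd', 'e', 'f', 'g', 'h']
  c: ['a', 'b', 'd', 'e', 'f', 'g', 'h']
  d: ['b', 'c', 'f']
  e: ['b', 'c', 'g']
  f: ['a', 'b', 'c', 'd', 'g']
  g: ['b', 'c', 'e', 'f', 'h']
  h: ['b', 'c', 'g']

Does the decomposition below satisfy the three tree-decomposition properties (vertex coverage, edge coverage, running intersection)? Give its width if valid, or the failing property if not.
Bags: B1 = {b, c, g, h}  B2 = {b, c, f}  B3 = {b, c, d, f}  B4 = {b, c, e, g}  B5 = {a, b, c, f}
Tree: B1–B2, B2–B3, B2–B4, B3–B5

No — edge (g,f) lies in no bag.

A tree decomposition must satisfy three properties: every vertex lies in some bag; for every edge, both endpoints lie together in some bag; and for every vertex, the bags containing it form a connected subtree. Here edge (g,f) lies in no bag, so the decomposition is invalid.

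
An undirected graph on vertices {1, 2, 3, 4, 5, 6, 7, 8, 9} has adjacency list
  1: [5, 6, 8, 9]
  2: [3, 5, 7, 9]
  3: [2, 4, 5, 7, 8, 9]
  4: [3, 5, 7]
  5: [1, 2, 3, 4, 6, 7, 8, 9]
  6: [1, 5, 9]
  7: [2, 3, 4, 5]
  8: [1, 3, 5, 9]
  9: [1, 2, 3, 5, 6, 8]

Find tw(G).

3

A width-3 tree decomposition is:
Bags: B1 = {3, 5, 8, 9}  B2 = {1, 5, 8, 9}  B3 = {2, 3, 5, 9}  B4 = {2, 3, 5, 7}  B5 = {1, 5, 6, 9}  B6 = {3, 4, 5, 7}
Tree: B1–B2, B1–B3, B3–B4, B2–B5, B4–B6
Each bag holds 4 vertices, so the decomposition has width 3, which upper-bounds the treewidth. For the lower bound, the 4 vertices {1, 5, 8, 9} are pairwise adjacent, and any tree decomposition puts a clique entirely inside one bag — forcing width ≥ 3. Hence tw(G) = 3 exactly.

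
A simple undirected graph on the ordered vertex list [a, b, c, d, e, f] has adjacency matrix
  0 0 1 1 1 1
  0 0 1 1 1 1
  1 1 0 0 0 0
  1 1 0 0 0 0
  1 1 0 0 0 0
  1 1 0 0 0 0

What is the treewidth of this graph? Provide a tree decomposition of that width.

The largest bag has 3 vertices, giving width 2; this decomposition certifies tw(G) ≤ 2. The edges d–b–f–a–d form a cycle, so G is not a tree and its treewidth is at least 2. Combining the bounds, tw(G) = 2.

Treewidth 2.
One such decomposition:
Bags: B1 = {a, b, d}  B2 = {a, b, f}  B3 = {a, b, e}  B4 = {a, b, c}
Tree: B1–B2, B2–B3, B3–B4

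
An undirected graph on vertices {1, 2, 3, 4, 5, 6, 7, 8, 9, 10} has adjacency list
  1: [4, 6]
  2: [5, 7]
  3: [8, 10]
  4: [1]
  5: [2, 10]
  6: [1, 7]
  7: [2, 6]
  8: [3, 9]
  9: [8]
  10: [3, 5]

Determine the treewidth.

A width-1 tree decomposition is:
Bags: B1 = {8, 9}  B2 = {3, 8}  B3 = {3, 10}  B4 = {5, 10}  B5 = {2, 5}  B6 = {2, 7}  B7 = {6, 7}  B8 = {1, 6}  B9 = {1, 4}
Tree: B1–B2, B2–B3, B3–B4, B4–B5, B5–B6, B6–B7, B7–B8, B8–B9
Every bag has size at most 2, so the width is 2 − 1 = 1 and tw(G) ≤ 1. Since G has at least one edge (e.g. 9–8), it is not an edgeless graph, so tw(G) ≥ 1. Combining the bounds, tw(G) = 1.

1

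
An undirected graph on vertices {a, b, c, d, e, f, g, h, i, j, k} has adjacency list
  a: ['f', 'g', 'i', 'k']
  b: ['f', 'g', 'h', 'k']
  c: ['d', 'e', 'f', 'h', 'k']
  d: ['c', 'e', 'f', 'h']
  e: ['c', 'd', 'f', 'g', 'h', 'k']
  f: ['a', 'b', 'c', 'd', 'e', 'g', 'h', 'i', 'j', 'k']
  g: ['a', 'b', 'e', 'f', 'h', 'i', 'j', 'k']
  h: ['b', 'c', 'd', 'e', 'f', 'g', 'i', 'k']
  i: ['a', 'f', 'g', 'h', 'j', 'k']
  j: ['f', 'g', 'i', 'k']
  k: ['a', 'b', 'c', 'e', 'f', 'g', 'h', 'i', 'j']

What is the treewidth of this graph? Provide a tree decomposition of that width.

Treewidth 4.
One such decomposition:
Bags: B1 = {b, f, g, h, k}  B2 = {f, g, h, i, k}  B3 = {e, f, g, h, k}  B4 = {a, f, g, i, k}  B5 = {c, e, f, h, k}  B6 = {f, g, i, j, k}  B7 = {c, d, e, f, h}
Tree: B1–B2, B2–B3, B2–B4, B3–B5, B2–B6, B5–B7

Every bag has size at most 5, so the width is 5 − 1 = 4 and tw(G) ≤ 4. For the lower bound, the 5 vertices {c, d, e, f, h} are pairwise adjacent, and any tree decomposition puts a clique entirely inside one bag — forcing width ≥ 4. The upper and lower bounds meet at 4, so that is the treewidth.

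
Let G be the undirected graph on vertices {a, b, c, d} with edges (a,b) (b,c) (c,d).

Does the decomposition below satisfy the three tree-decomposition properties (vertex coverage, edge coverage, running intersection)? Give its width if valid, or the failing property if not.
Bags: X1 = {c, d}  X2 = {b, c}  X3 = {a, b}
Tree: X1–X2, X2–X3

Every vertex of G appears in some bag (union = {a, b, c, d}); every edge is covered by a bag; and for each vertex v the set of bags containing v is connected in the bag tree. The decomposition is therefore valid. The largest bag has 2 vertices, so the width is 1.

Yes; width 1.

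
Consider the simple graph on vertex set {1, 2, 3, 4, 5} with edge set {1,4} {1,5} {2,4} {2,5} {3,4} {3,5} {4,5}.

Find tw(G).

2

A width-2 tree decomposition is:
Bags: B1 = {3, 4, 5}  B2 = {2, 4, 5}  B3 = {1, 4, 5}
Tree: B1–B2, B2–B3
Every bag has size at most 3, so the width is 3 − 1 = 2 and tw(G) ≤ 2. For the lower bound, the 3 vertices {1, 4, 5} are pairwise adjacent, and any tree decomposition puts a clique entirely inside one bag — forcing width ≥ 2. The upper and lower bounds meet at 2, so that is the treewidth.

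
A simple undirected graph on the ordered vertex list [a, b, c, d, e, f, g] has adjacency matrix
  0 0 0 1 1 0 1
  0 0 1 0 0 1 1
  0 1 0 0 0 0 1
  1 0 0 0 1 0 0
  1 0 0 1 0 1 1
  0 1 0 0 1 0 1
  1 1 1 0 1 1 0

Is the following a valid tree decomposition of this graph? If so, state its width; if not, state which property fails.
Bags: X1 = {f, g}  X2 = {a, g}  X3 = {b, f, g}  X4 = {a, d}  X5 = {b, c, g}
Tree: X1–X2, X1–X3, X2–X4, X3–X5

No — vertex e appears in no bag.

A tree decomposition must satisfy three properties: every vertex lies in some bag; for every edge, both endpoints lie together in some bag; and for every vertex, the bags containing it form a connected subtree. Here vertex e appears in no bag, so the decomposition is invalid.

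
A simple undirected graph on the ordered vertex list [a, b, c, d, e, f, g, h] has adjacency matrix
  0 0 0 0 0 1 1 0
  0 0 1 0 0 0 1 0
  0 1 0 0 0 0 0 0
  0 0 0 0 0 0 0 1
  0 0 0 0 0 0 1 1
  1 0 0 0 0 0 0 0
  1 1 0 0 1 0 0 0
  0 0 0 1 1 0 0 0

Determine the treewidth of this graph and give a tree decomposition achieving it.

Treewidth 1.
One optimal decomposition is:
Bags: B1 = {b, g}  B2 = {e, g}  B3 = {a, g}  B4 = {a, f}  B5 = {b, c}  B6 = {e, h}  B7 = {d, h}
Tree: B1–B2, B2–B3, B3–B4, B1–B5, B2–B6, B6–B7

Each bag holds 2 vertices, so the decomposition has width 1, which upper-bounds the treewidth. Any graph with an edge has treewidth ≥ 1, and G has the edge b–g. The upper and lower bounds meet at 1, so that is the treewidth.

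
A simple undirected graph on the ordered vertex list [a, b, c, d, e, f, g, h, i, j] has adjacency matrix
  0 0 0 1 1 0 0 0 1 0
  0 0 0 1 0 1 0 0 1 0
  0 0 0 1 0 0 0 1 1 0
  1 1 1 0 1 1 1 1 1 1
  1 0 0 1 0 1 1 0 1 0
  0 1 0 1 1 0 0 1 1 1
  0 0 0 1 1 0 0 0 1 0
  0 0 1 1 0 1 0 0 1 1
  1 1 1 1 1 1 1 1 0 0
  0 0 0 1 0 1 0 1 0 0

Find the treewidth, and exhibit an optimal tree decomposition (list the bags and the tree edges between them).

Each bag holds 4 vertices, so the decomposition has width 3, which upper-bounds the treewidth. Conversely, {d, f, h, j} is a clique of size 4, and the vertices of any clique must share a bag in every tree decomposition; so some bag has ≥ 4 vertices and tw(G) ≥ 3. The upper and lower bounds meet at 3, so that is the treewidth.

Treewidth 3.
Bags: B1 = {a, d, e, i}  B2 = {d, e, f, i}  B3 = {d, f, h, i}  B4 = {d, e, g, i}  B5 = {c, d, h, i}  B6 = {b, d, f, i}  B7 = {d, f, h, j}
Tree: B1–B2, B2–B3, B2–B4, B3–B5, B2–B6, B3–B7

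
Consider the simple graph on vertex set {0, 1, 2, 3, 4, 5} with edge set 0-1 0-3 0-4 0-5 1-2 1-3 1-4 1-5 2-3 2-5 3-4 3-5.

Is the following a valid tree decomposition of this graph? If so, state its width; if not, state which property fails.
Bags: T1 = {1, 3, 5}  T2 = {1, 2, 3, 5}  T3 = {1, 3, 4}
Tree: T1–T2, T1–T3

A tree decomposition must satisfy three properties: every vertex lies in some bag; for every edge, both endpoints lie together in some bag; and for every vertex, the bags containing it form a connected subtree. Here vertex 0 appears in no bag, so the decomposition is invalid.

No — vertex 0 appears in no bag.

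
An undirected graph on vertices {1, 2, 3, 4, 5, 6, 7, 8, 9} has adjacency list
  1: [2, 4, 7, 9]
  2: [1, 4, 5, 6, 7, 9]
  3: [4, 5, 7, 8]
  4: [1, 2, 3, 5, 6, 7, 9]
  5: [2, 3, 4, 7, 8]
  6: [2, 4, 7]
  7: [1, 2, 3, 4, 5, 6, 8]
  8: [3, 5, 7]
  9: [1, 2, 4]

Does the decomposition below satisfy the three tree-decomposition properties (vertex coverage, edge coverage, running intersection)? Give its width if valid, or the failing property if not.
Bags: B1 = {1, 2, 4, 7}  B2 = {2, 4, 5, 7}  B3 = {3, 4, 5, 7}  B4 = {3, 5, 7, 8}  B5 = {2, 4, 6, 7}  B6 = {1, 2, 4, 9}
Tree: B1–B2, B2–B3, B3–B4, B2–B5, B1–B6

Yes; width 3.

Every vertex of G appears in some bag (union = {1, 2, 3, 4, 5, 6, 7, 8, 9}); every edge is covered by a bag; and for each vertex v the set of bags containing v is connected in the bag tree. The decomposition is therefore valid. The largest bag has 4 vertices, so the width is 3.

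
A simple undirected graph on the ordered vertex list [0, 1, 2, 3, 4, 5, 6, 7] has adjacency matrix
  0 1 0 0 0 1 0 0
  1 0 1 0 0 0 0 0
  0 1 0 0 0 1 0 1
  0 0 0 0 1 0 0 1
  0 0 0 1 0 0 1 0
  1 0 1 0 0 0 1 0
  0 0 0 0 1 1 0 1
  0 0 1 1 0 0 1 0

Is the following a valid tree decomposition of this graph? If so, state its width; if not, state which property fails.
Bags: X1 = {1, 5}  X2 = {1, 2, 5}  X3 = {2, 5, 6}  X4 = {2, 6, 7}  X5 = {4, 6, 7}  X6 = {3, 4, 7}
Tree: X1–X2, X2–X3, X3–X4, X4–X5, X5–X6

A tree decomposition must satisfy three properties: every vertex lies in some bag; for every edge, both endpoints lie together in some bag; and for every vertex, the bags containing it form a connected subtree. Here vertex 0 appears in no bag, so the decomposition is invalid.

No — vertex 0 appears in no bag.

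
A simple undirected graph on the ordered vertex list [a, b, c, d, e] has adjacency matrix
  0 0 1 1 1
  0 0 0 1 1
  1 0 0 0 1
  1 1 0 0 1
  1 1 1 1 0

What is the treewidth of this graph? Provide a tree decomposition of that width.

Treewidth 2.
Bags: B1 = {b, d, e}  B2 = {a, d, e}  B3 = {a, c, e}
Tree: B1–B2, B2–B3

Each bag holds 3 vertices, so the decomposition has width 2, which upper-bounds the treewidth. On the other hand G contains the 3-clique {a, d, e}. A clique must lie in a single bag of any decomposition, so no decomposition can have width below 2. Combining the bounds, tw(G) = 2.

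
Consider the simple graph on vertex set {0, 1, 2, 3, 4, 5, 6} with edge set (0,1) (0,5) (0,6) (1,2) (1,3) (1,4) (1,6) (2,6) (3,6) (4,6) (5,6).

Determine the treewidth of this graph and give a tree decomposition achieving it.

The largest bag has 3 vertices, giving width 2; this decomposition certifies tw(G) ≤ 2. On the other hand G contains the 3-clique {0, 1, 6}. A clique must lie in a single bag of any decomposition, so no decomposition can have width below 2. Therefore the treewidth is 2.

Treewidth 2.
One such decomposition:
Bags: B1 = {0, 1, 6}  B2 = {1, 4, 6}  B3 = {1, 3, 6}  B4 = {1, 2, 6}  B5 = {0, 5, 6}
Tree: B1–B2, B2–B3, B2–B4, B1–B5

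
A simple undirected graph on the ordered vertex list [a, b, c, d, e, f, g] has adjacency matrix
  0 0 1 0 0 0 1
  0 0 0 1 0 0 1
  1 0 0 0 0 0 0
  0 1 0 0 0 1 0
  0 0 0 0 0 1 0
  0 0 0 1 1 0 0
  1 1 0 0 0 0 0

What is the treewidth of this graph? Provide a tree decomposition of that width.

Every bag has size at most 2, so the width is 2 − 1 = 1 and tw(G) ≤ 1. G has an edge, so its treewidth is at least 1. Therefore the treewidth is 1.

Treewidth 1.
Bags: B1 = {e, f}  B2 = {d, f}  B3 = {b, d}  B4 = {b, g}  B5 = {a, g}  B6 = {a, c}
Tree: B1–B2, B2–B3, B3–B4, B4–B5, B5–B6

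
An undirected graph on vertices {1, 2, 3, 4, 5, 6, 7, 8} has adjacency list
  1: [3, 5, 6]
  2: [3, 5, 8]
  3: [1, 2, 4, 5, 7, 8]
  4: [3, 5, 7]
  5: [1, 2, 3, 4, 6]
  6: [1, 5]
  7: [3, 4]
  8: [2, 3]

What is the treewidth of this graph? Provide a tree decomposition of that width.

Treewidth 2.
One such decomposition:
Bags: B1 = {2, 3, 5}  B2 = {1, 3, 5}  B3 = {3, 4, 5}  B4 = {3, 4, 7}  B5 = {2, 3, 8}  B6 = {1, 5, 6}
Tree: B1–B2, B2–B3, B3–B4, B1–B5, B2–B6

The largest bag has 3 vertices, giving width 2; this decomposition certifies tw(G) ≤ 2. For the lower bound, the 3 vertices {2, 3, 8} are pairwise adjacent, and any tree decomposition puts a clique entirely inside one bag — forcing width ≥ 2. The upper and lower bounds meet at 2, so that is the treewidth.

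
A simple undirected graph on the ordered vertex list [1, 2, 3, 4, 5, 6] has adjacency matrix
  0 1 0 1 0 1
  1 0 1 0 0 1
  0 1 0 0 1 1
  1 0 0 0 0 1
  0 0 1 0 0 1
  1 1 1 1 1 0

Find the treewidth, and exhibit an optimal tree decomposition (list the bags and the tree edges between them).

Treewidth 2.
One such decomposition:
Bags: B1 = {2, 3, 6}  B2 = {3, 5, 6}  B3 = {1, 2, 6}  B4 = {1, 4, 6}
Tree: B1–B2, B1–B3, B3–B4

Every bag has size at most 3, so the width is 3 − 1 = 2 and tw(G) ≤ 2. For the lower bound, the 3 vertices {1, 2, 6} are pairwise adjacent, and any tree decomposition puts a clique entirely inside one bag — forcing width ≥ 2. The upper and lower bounds meet at 2, so that is the treewidth.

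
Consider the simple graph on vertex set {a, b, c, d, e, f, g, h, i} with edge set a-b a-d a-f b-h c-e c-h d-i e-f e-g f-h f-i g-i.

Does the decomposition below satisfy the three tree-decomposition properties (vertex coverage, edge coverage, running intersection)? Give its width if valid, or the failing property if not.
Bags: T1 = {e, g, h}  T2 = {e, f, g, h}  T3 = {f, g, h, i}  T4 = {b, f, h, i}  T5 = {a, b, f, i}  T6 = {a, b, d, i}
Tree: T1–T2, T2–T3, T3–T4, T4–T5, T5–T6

No — vertex c appears in no bag.

A tree decomposition must satisfy three properties: every vertex lies in some bag; for every edge, both endpoints lie together in some bag; and for every vertex, the bags containing it form a connected subtree. Here vertex c appears in no bag, so the decomposition is invalid.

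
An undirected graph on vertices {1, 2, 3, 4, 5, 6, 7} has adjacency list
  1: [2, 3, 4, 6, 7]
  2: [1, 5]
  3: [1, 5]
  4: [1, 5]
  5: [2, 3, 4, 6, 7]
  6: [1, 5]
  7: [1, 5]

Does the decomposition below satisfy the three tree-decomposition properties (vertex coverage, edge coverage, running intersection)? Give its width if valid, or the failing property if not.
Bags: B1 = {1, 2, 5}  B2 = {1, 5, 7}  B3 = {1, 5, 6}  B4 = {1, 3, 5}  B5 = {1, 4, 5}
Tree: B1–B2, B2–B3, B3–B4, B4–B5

Vertex coverage: the bags together contain {1, 2, 3, 4, 5, 6, 7}, the full vertex set. Edge coverage: each edge of G has both endpoints in at least one bag. Running intersection: for every vertex, the bags containing it form a connected subtree. All three properties hold, so this is a valid tree decomposition of width max|bag| − 1 = 2, and hence tw(G) ≤ 2.

Yes; width 2.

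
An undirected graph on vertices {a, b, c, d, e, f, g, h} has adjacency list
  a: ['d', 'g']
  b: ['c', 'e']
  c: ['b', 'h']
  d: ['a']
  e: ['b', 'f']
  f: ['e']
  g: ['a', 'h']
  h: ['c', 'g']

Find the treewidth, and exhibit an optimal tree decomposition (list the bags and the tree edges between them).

Treewidth 1.
One optimal decomposition is:
Bags: B1 = {e, f}  B2 = {b, e}  B3 = {b, c}  B4 = {c, h}  B5 = {g, h}  B6 = {a, g}  B7 = {a, d}
Tree: B1–B2, B2–B3, B3–B4, B4–B5, B5–B6, B6–B7

Every bag has size at most 2, so the width is 2 − 1 = 1 and tw(G) ≤ 1. Any graph with an edge has treewidth ≥ 1, and G has the edge f–e. Combining the bounds, tw(G) = 1.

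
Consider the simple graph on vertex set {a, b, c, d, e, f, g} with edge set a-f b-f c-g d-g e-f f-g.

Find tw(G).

A width-1 tree decomposition is:
Bags: B1 = {f, g}  B2 = {b, f}  B3 = {d, g}  B4 = {a, f}  B5 = {c, g}  B6 = {e, f}
Tree: B1–B2, B1–B3, B1–B4, B1–B5, B4–B6
Each bag holds 2 vertices, so the decomposition has width 1, which upper-bounds the treewidth. G has an edge, so its treewidth is at least 1. Combining the bounds, tw(G) = 1.

1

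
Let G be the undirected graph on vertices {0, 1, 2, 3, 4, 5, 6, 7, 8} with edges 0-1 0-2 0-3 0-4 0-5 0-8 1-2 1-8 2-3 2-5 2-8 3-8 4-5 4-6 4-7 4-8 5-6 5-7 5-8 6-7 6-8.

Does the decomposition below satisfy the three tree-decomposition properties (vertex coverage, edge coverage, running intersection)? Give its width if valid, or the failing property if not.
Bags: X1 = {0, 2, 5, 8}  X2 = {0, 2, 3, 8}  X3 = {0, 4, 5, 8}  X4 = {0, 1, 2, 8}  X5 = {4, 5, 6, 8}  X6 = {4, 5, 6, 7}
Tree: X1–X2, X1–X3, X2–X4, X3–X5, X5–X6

Every vertex of G appears in some bag (union = {0, 1, 2, 3, 4, 5, 6, 7, 8}); every edge is covered by a bag; and for each vertex v the set of bags containing v is connected in the bag tree. The decomposition is therefore valid. The largest bag has 4 vertices, so the width is 3.

Yes; width 3.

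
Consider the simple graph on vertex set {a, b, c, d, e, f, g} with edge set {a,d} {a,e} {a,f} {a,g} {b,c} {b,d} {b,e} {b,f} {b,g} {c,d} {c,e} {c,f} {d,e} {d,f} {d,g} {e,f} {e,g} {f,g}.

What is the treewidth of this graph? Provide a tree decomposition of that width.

Treewidth 4.
Bags: B1 = {b, c, d, e, f}  B2 = {b, d, e, f, g}  B3 = {a, d, e, f, g}
Tree: B1–B2, B2–B3

The largest bag has 5 vertices, giving width 4; this decomposition certifies tw(G) ≤ 4. Conversely, {a, d, e, f, g} is a clique of size 5, and the vertices of any clique must share a bag in every tree decomposition; so some bag has ≥ 5 vertices and tw(G) ≥ 4. Hence tw(G) = 4 exactly.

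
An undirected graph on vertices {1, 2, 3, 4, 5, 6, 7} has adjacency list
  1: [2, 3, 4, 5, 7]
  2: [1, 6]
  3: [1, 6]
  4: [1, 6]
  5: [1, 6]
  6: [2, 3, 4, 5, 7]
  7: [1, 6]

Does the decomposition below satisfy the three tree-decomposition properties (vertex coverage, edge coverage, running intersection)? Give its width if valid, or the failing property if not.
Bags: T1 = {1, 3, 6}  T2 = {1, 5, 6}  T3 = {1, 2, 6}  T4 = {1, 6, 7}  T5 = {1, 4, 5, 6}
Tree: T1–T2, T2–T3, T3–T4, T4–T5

A tree decomposition must satisfy three properties: every vertex lies in some bag; for every edge, both endpoints lie together in some bag; and for every vertex, the bags containing it form a connected subtree. Here bags containing vertex 5 are not connected in the tree, so the decomposition is invalid.

No — bags containing vertex 5 are not connected in the tree.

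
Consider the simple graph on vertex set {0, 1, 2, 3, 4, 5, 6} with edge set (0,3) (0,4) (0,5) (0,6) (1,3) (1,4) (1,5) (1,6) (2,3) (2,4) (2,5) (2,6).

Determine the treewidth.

A width-3 tree decomposition is:
Bags: B1 = {0, 1, 2, 4}  B2 = {0, 1, 2, 5}  B3 = {0, 1, 2, 3}  B4 = {0, 1, 2, 6}
Tree: B1–B2, B2–B3, B3–B4
Each bag holds 4 vertices, so the decomposition has width 3, which upper-bounds the treewidth. For the lower bound: the 4 vertex sets {2,4}, {0,5}, {1}, {3} are disjoint, each induces a connected subgraph, and every pair is joined by at least one edge of G. Contracting each set to a single vertex therefore yields K_{4} as a minor, and since treewidth is minor-monotone, tw(G) ≥ tw(K_{4}) = 3. The upper and lower bounds meet at 3, so that is the treewidth.

3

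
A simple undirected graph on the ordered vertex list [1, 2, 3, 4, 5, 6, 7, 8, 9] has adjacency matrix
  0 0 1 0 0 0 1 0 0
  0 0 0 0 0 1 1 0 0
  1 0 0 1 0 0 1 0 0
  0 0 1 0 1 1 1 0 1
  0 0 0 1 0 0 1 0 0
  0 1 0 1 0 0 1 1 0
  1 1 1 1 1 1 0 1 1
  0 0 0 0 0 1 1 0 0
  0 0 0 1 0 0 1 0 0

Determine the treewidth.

2

A width-2 tree decomposition is:
Bags: B1 = {4, 7, 9}  B2 = {4, 6, 7}  B3 = {4, 5, 7}  B4 = {2, 6, 7}  B5 = {6, 7, 8}  B6 = {3, 4, 7}  B7 = {1, 3, 7}
Tree: B1–B2, B1–B3, B2–B4, B4–B5, B3–B6, B6–B7
The largest bag has 3 vertices, giving width 2; this decomposition certifies tw(G) ≤ 2. Conversely, {6, 7, 8} is a clique of size 3, and the vertices of any clique must share a bag in every tree decomposition; so some bag has ≥ 3 vertices and tw(G) ≥ 2. Combining the bounds, tw(G) = 2.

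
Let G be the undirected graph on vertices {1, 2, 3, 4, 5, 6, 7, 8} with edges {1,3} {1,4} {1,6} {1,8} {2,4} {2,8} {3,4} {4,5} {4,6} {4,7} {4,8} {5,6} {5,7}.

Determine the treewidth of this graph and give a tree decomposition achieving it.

Treewidth 2.
Bags: B1 = {1, 4, 8}  B2 = {2, 4, 8}  B3 = {1, 4, 6}  B4 = {1, 3, 4}  B5 = {4, 5, 6}  B6 = {4, 5, 7}
Tree: B1–B2, B1–B3, B3–B4, B3–B5, B5–B6

Every bag has size at most 3, so the width is 3 − 1 = 2 and tw(G) ≤ 2. On the other hand G contains the 3-clique {1, 4, 8}. A clique must lie in a single bag of any decomposition, so no decomposition can have width below 2. Hence tw(G) = 2 exactly.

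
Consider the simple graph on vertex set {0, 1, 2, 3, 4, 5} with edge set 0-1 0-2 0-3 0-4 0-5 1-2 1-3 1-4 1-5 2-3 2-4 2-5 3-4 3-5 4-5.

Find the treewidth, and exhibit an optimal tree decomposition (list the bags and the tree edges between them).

Treewidth 5.
One optimal decomposition is:
Bags: B1 = {0, 1, 2, 3, 4, 5}
Tree: (single bag)

A single bag containing all 6 vertices is trivially a valid decomposition of width 5. Conversely, {0, 1, 2, 3, 4, 5} is a clique of size 6, and the vertices of any clique must share a bag in every tree decomposition; so some bag has ≥ 6 vertices and tw(G) ≥ 5. Therefore the treewidth is 5.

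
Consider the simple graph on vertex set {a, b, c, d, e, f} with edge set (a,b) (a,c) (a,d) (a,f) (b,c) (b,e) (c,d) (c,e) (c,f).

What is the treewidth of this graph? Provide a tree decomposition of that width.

The largest bag has 3 vertices, giving width 2; this decomposition certifies tw(G) ≤ 2. For the lower bound, the 3 vertices {b, c, e} are pairwise adjacent, and any tree decomposition puts a clique entirely inside one bag — forcing width ≥ 2. Combining the bounds, tw(G) = 2.

Treewidth 2.
Bags: B1 = {a, b, c}  B2 = {b, c, e}  B3 = {a, c, f}  B4 = {a, c, d}
Tree: B1–B2, B1–B3, B3–B4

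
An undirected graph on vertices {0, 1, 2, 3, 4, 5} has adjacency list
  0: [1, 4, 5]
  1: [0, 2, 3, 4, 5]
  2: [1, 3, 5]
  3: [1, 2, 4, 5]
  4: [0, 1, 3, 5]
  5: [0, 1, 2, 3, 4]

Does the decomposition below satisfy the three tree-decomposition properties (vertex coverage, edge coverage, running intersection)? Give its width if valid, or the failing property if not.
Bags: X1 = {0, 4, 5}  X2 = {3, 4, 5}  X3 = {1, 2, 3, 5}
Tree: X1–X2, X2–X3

No — edge (0,1) lies in no bag.

A tree decomposition must satisfy three properties: every vertex lies in some bag; for every edge, both endpoints lie together in some bag; and for every vertex, the bags containing it form a connected subtree. Here edge (0,1) lies in no bag, so the decomposition is invalid.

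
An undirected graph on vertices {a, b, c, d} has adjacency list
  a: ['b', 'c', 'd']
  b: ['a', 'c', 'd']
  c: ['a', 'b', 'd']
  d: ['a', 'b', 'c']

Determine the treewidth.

A width-3 tree decomposition is:
Bags: B1 = {a, b, c, d}
Tree: (single bag)
With just one bag of size 4, the width is 4 − 1 = 3, so tw(G) ≤ 3. On the other hand G contains the 4-clique {a, b, c, d}. A clique must lie in a single bag of any decomposition, so no decomposition can have width below 3. Hence tw(G) = 3 exactly.

3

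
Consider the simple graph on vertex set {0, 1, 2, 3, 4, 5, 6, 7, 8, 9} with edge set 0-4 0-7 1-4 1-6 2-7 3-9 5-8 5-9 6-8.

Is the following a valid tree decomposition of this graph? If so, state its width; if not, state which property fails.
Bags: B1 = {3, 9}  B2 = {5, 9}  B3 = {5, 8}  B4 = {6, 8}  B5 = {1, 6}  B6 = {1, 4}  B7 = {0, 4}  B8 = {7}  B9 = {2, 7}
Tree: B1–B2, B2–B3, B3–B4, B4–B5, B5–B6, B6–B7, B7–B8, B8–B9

A tree decomposition must satisfy three properties: every vertex lies in some bag; for every edge, both endpoints lie together in some bag; and for every vertex, the bags containing it form a connected subtree. Here edge (0,7) lies in no bag, so the decomposition is invalid.

No — edge (0,7) lies in no bag.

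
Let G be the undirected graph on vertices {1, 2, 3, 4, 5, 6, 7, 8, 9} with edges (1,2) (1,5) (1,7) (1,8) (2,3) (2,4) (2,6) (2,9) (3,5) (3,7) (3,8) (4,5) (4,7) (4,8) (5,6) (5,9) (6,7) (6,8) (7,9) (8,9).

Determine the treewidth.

A width-4 tree decomposition is:
Bags: B1 = {1, 2, 5, 7, 8}  B2 = {2, 4, 5, 7, 8}  B3 = {2, 5, 6, 7, 8}  B4 = {2, 5, 7, 8, 9}  B5 = {2, 3, 5, 7, 8}
Tree: B1–B2, B2–B3, B3–B4, B4–B5
Every bag has size at most 5, so the width is 5 − 1 = 4 and tw(G) ≤ 4. For the lower bound: the 5 vertex sets {1,7}, {4,8}, {5,6}, {2}, {9} are disjoint, each induces a connected subgraph, and every pair is joined by at least one edge of G. Contracting each set to a single vertex therefore yields K_{5} as a minor, and since treewidth is minor-monotone, tw(G) ≥ tw(K_{5}) = 4. The upper and lower bounds meet at 4, so that is the treewidth.

4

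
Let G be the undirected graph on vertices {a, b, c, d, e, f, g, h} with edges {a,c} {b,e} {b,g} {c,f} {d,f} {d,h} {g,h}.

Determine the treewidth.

A width-1 tree decomposition is:
Bags: B1 = {b, e}  B2 = {b, g}  B3 = {g, h}  B4 = {d, h}  B5 = {d, f}  B6 = {c, f}  B7 = {a, c}
Tree: B1–B2, B2–B3, B3–B4, B4–B5, B5–B6, B6–B7
Each bag holds 2 vertices, so the decomposition has width 1, which upper-bounds the treewidth. G has an edge, so its treewidth is at least 1. Hence tw(G) = 1 exactly.

1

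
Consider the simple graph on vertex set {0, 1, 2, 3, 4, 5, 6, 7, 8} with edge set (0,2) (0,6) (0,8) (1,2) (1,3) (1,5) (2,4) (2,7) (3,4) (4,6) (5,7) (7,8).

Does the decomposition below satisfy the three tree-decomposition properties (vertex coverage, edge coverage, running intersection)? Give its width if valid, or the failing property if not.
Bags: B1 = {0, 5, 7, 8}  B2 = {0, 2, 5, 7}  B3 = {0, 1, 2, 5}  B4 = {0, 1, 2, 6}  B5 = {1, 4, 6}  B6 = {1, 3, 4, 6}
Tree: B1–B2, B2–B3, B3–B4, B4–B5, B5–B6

A tree decomposition must satisfy three properties: every vertex lies in some bag; for every edge, both endpoints lie together in some bag; and for every vertex, the bags containing it form a connected subtree. Here edge (2,4) lies in no bag, so the decomposition is invalid.

No — edge (2,4) lies in no bag.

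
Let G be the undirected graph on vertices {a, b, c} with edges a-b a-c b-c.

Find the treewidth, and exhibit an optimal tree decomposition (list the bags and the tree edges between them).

Treewidth 2.
One such decomposition:
Bags: B1 = {a, b, c}
Tree: (single bag)

A single bag containing all 3 vertices is trivially a valid decomposition of width 2. Conversely, {a, b, c} is a clique of size 3, and the vertices of any clique must share a bag in every tree decomposition; so some bag has ≥ 3 vertices and tw(G) ≥ 2. Hence tw(G) = 2 exactly.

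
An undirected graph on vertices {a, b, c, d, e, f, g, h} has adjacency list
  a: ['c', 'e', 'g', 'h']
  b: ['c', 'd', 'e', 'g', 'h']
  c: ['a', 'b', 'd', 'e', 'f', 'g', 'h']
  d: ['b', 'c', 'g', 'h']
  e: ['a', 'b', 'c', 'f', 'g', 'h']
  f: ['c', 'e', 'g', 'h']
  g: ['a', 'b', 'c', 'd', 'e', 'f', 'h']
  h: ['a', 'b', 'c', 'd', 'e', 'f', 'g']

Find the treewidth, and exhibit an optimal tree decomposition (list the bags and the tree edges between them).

Treewidth 4.
Bags: B1 = {b, c, e, g, h}  B2 = {b, c, d, g, h}  B3 = {a, c, e, g, h}  B4 = {c, e, f, g, h}
Tree: B1–B2, B1–B3, B1–B4

The largest bag has 5 vertices, giving width 4; this decomposition certifies tw(G) ≤ 4. On the other hand G contains the 5-clique {b, c, d, g, h}. A clique must lie in a single bag of any decomposition, so no decomposition can have width below 4. Hence tw(G) = 4 exactly.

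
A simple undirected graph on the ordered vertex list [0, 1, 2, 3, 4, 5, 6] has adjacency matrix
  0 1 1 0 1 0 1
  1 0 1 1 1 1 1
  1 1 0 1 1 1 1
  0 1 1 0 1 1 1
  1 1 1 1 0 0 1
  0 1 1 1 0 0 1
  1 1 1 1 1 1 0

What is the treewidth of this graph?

4

A width-4 tree decomposition is:
Bags: B1 = {1, 2, 3, 4, 6}  B2 = {1, 2, 3, 5, 6}  B3 = {0, 1, 2, 4, 6}
Tree: B1–B2, B1–B3
The largest bag has 5 vertices, giving width 4; this decomposition certifies tw(G) ≤ 4. On the other hand G contains the 5-clique {0, 1, 2, 4, 6}. A clique must lie in a single bag of any decomposition, so no decomposition can have width below 4. Combining the bounds, tw(G) = 4.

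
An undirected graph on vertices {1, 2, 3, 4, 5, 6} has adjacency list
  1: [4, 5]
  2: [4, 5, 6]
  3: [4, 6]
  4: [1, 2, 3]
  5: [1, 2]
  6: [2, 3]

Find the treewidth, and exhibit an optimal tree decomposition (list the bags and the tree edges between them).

Each bag holds 3 vertices, so the decomposition has width 2, which upper-bounds the treewidth. The edges 3–6–2–4–3 form a cycle, so G is not a tree and its treewidth is at least 2. The upper and lower bounds meet at 2, so that is the treewidth.

Treewidth 2.
One optimal decomposition is:
Bags: B1 = {3, 4, 6}  B2 = {2, 4, 6}  B3 = {1, 2, 4}  B4 = {1, 2, 5}
Tree: B1–B2, B2–B3, B3–B4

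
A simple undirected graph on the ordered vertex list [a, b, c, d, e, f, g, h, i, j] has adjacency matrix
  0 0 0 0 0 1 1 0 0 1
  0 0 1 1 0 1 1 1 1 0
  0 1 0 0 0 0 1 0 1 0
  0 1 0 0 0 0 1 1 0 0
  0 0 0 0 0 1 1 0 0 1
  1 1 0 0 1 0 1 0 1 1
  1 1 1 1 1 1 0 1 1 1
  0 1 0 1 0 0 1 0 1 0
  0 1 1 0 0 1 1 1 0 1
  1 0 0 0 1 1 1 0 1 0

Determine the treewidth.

A width-3 tree decomposition is:
Bags: B1 = {f, g, i, j}  B2 = {b, f, g, i}  B3 = {b, g, h, i}  B4 = {b, d, g, h}  B5 = {a, f, g, j}  B6 = {b, c, g, i}  B7 = {e, f, g, j}
Tree: B1–B2, B2–B3, B3–B4, B1–B5, B3–B6, B1–B7
Each bag holds 4 vertices, so the decomposition has width 3, which upper-bounds the treewidth. Conversely, {b, d, g, h} is a clique of size 4, and the vertices of any clique must share a bag in every tree decomposition; so some bag has ≥ 4 vertices and tw(G) ≥ 3. The upper and lower bounds meet at 3, so that is the treewidth.

3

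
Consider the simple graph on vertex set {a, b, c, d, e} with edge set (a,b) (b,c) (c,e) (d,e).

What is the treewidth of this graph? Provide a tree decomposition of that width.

Each bag holds 2 vertices, so the decomposition has width 1, which upper-bounds the treewidth. Since G has at least one edge (e.g. d–e), it is not an edgeless graph, so tw(G) ≥ 1. Therefore the treewidth is 1.

Treewidth 1.
One optimal decomposition is:
Bags: B1 = {d, e}  B2 = {c, e}  B3 = {b, c}  B4 = {a, b}
Tree: B1–B2, B2–B3, B3–B4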